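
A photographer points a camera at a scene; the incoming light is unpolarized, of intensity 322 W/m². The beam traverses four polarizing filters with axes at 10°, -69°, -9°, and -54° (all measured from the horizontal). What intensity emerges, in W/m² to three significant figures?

Unpolarized light through the first polarizer → I₁ = 322 W/m²/2 = 161 W/m², polarized at 10°.
I₂ = I₁ · cos²(79°) = 161 · 0.03641 = 5.862 W/m².
I₃ = I₂ · cos²(60°) = 5.862 · 0.25 = 1.465 W/m².
I₄ = I₃ · cos²(45°) = 1.465 · 0.5 = 0.7327 W/m².

I ≈ 0.733 W/m²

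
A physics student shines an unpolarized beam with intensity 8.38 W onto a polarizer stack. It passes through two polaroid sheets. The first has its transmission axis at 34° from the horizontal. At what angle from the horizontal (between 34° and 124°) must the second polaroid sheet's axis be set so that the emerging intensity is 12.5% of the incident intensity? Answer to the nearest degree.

Unpolarized light through the first polarizer → I₁ = ½ I₀, now polarized at 34°.
Need I₂/I₀ = 0.125, so cos²(θ − 34°) = 0.125 / 0.5 = 0.25.
θ − 34° = arccos(√0.25) = 60.0°, giving θ ≈ 34 + 60.0 = 94.0°.

θ ≈ 94°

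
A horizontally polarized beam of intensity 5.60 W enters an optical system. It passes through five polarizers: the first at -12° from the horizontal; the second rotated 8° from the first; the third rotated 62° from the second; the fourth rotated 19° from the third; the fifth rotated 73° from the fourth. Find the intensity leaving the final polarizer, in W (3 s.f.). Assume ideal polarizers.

I ≈ 0.0885 W

By Malus's law, I₁ = 5.60 W · cos²(12°) = 5.358 W.
I₂ = I₁ · cos²(8°) = 5.358 · 0.9806 = 5.254 W.
I₃ = I₂ · cos²(62°) = 5.254 · 0.2204 = 1.158 W.
I₄ = I₃ · cos²(19°) = 1.158 · 0.894 = 1.035 W.
I₅ = I₄ · cos²(73°) = 1.035 · 0.08548 = 0.0885 W.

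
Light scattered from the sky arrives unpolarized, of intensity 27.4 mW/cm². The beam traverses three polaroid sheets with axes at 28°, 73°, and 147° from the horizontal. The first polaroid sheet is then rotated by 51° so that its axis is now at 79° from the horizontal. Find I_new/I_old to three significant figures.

I_new/I_old ≈ 1.98

Before rotation:
Unpolarized light through the first polarizer → I₁ = ½ I₀, now polarized at 28°.
I₂ = I₁ cos²(73° − 28°) = 0.5 I₀ · cos²(45°) = 0.25 I₀.
I₃ = I₂ cos²(147° − 73°) = 0.25 I₀ · cos²(74°) = 0.01899 I₀.
After rotation:
Unpolarized light through the first polarizer → I₁ = ½ I₀, now polarized at 79°.
I₂ = I₁ cos²(73° − 79°) = 0.5 I₀ · cos²(6°) = 0.4945 I₀.
I₃ = I₂ cos²(147° − 73°) = 0.4945 I₀ · cos²(74°) = 0.03757 I₀.
Ratio = 0.03757 / 0.01899 = 1.978.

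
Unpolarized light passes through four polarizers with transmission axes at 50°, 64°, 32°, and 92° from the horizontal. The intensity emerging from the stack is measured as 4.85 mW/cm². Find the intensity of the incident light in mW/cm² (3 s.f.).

I₀ ≈ 57.3 mW/cm²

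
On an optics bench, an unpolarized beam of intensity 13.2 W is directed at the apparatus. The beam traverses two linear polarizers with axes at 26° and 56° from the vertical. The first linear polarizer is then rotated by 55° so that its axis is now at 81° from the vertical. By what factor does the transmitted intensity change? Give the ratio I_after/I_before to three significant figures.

I_new/I_old ≈ 1.10

Before rotation:
Unpolarized light through the first polarizer → I₁ = ½ I₀, now polarized at 26°.
I₂ = I₁ cos²(56° − 26°) = 0.5 I₀ · cos²(30°) = 0.375 I₀.
After rotation:
Unpolarized light through the first polarizer → I₁ = ½ I₀, now polarized at 81°.
I₂ = I₁ cos²(56° − 81°) = 0.5 I₀ · cos²(25°) = 0.4107 I₀.
Ratio = 0.4107 / 0.375 = 1.095.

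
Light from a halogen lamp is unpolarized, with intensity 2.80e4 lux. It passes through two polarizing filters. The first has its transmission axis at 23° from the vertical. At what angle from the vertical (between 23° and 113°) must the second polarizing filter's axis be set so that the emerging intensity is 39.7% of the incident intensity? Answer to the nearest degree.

θ ≈ 50°

Unpolarized light through the first polarizer → I₁ = ½ I₀, now polarized at 23°.
Need I₂/I₀ = 0.397, so cos²(θ − 23°) = 0.397 / 0.5 = 0.794.
θ − 23° = arccos(√0.794) = 27.0°, giving θ ≈ 23 + 27.0 = 50.0°.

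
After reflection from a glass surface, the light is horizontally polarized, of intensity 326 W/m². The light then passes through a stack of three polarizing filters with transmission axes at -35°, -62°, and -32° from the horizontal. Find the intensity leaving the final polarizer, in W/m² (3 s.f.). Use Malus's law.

By Malus's law, I₁ = 326 W/m² · cos²(35°) = 218.7 W/m².
I₂ = I₁ · cos²(27°) = 218.7 · 0.7939 = 173.7 W/m².
I₃ = I₂ · cos²(30°) = 173.7 · 0.75 = 130.2 W/m².

I ≈ 130 W/m²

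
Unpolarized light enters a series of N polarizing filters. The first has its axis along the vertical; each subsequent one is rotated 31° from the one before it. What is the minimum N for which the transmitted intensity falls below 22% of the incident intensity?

N = 4

First polarizer halves the unpolarized light: factor 1/2.
Each further stage multiplies by cos²(31°) = 0.7347.
After N polarizers: T = 0.5·0.7347^(N−1). Require T < 0.22 ⇒ N−1 > ln(0.22/0.5)/ln(0.7347) = 2.66, so N−1 ≥ 3 and N = 4.
Check: N=4 gives T = 0.1983 < 0.22; N=3 gives T = 0.2699.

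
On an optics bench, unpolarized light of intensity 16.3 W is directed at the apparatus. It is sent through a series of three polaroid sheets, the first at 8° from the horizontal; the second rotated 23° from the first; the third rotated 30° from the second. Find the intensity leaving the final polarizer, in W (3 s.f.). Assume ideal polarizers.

Unpolarized light through the first polarizer → I₁ = 16.3 W/2 = 8.15 W, polarized at 8°.
I₂ = I₁ · cos²(23°) = 8.15 · 0.8473 = 6.906 W.
I₃ = I₂ · cos²(30°) = 6.906 · 0.75 = 5.179 W.

I ≈ 5.18 W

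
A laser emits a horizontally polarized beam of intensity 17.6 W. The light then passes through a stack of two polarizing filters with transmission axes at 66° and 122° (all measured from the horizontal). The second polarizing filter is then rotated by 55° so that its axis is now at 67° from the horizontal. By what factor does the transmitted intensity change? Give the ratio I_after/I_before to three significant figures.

I_new/I_old ≈ 3.20

Before rotation:
I₁ = I₀ cos²(66° − 0°) = I₀ cos²(66°) = 0.1654 I₀.
I₂ = I₁ cos²(122° − 66°) = 0.1654 I₀ · cos²(56°) = 0.05173 I₀.
After rotation:
I₁ = I₀ cos²(66° − 0°) = I₀ cos²(66°) = 0.1654 I₀.
I₂ = I₁ cos²(67° − 66°) = 0.1654 I₀ · cos²(1°) = 0.1654 I₀.
Ratio = 0.1654 / 0.05173 = 3.197.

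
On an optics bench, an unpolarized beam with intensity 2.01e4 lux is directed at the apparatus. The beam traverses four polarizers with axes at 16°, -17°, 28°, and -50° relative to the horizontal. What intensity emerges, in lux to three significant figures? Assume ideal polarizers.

I ≈ 153 lux

Unpolarized light through the first polarizer → I₁ = 2.01e4 lux/2 = 1.005e+04 lux, polarized at 16°.
I₂ = I₁ · cos²(33°) = 1.005e+04 · 0.7034 = 7069 lux.
I₃ = I₂ · cos²(45°) = 7069 · 0.5 = 3534 lux.
I₄ = I₃ · cos²(78°) = 3534 · 0.04323 = 152.8 lux.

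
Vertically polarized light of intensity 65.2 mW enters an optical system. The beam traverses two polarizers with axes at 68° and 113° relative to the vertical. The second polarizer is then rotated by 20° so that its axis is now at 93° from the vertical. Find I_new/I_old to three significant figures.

Before rotation:
I₁ = I₀ cos²(68° − 0°) = I₀ cos²(68°) = 0.1403 I₀.
I₂ = I₁ cos²(113° − 68°) = 0.1403 I₀ · cos²(45°) = 0.07017 I₀.
After rotation:
I₁ = I₀ cos²(68° − 0°) = I₀ cos²(68°) = 0.1403 I₀.
I₂ = I₁ cos²(93° − 68°) = 0.1403 I₀ · cos²(25°) = 0.1153 I₀.
Ratio = 0.1153 / 0.07017 = 1.643.

I_new/I_old ≈ 1.64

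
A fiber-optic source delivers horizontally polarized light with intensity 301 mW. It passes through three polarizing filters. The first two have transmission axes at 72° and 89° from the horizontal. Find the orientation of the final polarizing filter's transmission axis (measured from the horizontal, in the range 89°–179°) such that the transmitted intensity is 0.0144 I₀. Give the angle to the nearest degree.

θ ≈ 155°

I₁ = I₀ cos²(72° − 0°) = I₀ cos²(72°) = 0.09549 I₀.
I₂ = I₁ cos²(89° − 72°) = 0.09549 I₀ · cos²(17°) = 0.08733 I₀.
Need I₃/I₀ = 0.0144, so cos²(θ − 89°) = 0.0144 / 0.08733 = 0.1649.
θ − 89° = arccos(√0.1649) = 66.0°, giving θ ≈ 89 + 66.0 = 155.0°.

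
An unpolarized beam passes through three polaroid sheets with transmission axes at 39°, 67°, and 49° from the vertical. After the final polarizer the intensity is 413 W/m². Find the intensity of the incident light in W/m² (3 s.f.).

I₀ ≈ 1170 W/m²

Unpolarized light through the first polarizer → I₁ = ½ I₀, now polarized at 39°.
I₂ = I₁ cos²(67° − 39°) = 0.5 I₀ · cos²(28°) = 0.3898 I₀.
I₃ = I₂ cos²(49° − 67°) = 0.3898 I₀ · cos²(18°) = 0.3526 I₀.
So 413 W/m² = 0.3526 I₀, giving I₀ = 413/0.3526 = 1171 W/m².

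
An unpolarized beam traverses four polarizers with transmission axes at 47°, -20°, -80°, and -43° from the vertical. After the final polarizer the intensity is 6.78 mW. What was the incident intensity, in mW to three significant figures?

I₀ ≈ 557 mW

Unpolarized light through the first polarizer → I₁ = ½ I₀, now polarized at 47°.
I₂ = I₁ cos²(-20° − 47°) = 0.5 I₀ · cos²(67°) = 0.07634 I₀.
I₃ = I₂ cos²(-80° + 20°) = 0.07634 I₀ · cos²(60°) = 0.01908 I₀.
I₄ = I₃ cos²(-43° + 80°) = 0.01908 I₀ · cos²(37°) = 0.01217 I₀.
So 6.78 mW = 0.01217 I₀, giving I₀ = 6.78/0.01217 = 557 mW.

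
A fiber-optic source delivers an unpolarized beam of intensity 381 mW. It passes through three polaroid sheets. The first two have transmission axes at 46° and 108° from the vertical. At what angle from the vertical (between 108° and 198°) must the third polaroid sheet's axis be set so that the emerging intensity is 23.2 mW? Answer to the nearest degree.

Unpolarized light through the first polarizer → I₁ = ½ I₀, now polarized at 46°.
I₂ = I₁ cos²(108° − 46°) = 0.5 I₀ · cos²(62°) = 0.1102 I₀.
Target fraction: 23.2 / 381 mW = 0.06089 of I₀.
Need I₃/I₀ = 0.06089, so cos²(θ − 108°) = 0.06089 / 0.1102 = 0.5526.
θ − 108° = arccos(√0.5526) = 42.0°, giving θ ≈ 108 + 42.0 = 150.0°.

θ ≈ 150°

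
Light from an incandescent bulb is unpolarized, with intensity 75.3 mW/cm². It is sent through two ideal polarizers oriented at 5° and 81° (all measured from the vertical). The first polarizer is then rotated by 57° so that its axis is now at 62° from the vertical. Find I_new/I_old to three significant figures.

Before rotation:
Unpolarized light through the first polarizer → I₁ = ½ I₀, now polarized at 5°.
I₂ = I₁ cos²(81° − 5°) = 0.5 I₀ · cos²(76°) = 0.02926 I₀.
After rotation:
Unpolarized light through the first polarizer → I₁ = ½ I₀, now polarized at 62°.
I₂ = I₁ cos²(81° − 62°) = 0.5 I₀ · cos²(19°) = 0.447 I₀.
Ratio = 0.447 / 0.02926 = 15.28.

I_new/I_old ≈ 15.3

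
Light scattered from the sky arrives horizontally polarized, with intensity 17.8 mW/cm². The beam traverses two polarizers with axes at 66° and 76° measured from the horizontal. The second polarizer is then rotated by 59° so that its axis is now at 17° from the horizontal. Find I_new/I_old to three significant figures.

Before rotation:
By Malus's law, I₁ = I₀ cos²(66° − 0°) = I₀ cos²(66°) = 0.1654 I₀.
I₂ = I₁ cos²(76° − 66°) = 0.1654 I₀ · cos²(10°) = 0.1604 I₀.
After rotation:
I₁ = I₀ cos²(66° − 0°) = I₀ cos²(66°) = 0.1654 I₀.
I₂ = I₁ cos²(17° − 66°) = 0.1654 I₀ · cos²(49°) = 0.07121 I₀.
Ratio = 0.07121 / 0.1604 = 0.4438.

I_new/I_old ≈ 0.444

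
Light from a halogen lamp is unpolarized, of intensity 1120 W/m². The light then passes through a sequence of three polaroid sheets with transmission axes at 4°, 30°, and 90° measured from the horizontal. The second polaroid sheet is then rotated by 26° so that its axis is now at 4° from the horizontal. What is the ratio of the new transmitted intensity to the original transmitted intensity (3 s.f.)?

I_new/I_old ≈ 0.0241

Before rotation:
Unpolarized light through the first polarizer → I₁ = ½ I₀, now polarized at 4°.
I₂ = I₁ cos²(30° − 4°) = 0.5 I₀ · cos²(26°) = 0.4039 I₀.
I₃ = I₂ cos²(90° − 30°) = 0.4039 I₀ · cos²(60°) = 0.101 I₀.
After rotation:
Unpolarized light through the first polarizer → I₁ = ½ I₀, now polarized at 4°.
I₂ = I₁ cos²(4° − 4°) = 0.5 I₀ · cos²(0°) = 0.5 I₀.
I₃ = I₂ cos²(90° − 4°) = 0.5 I₀ · cos²(86°) = 0.002433 I₀.
Ratio = 0.002433 / 0.101 = 0.02409.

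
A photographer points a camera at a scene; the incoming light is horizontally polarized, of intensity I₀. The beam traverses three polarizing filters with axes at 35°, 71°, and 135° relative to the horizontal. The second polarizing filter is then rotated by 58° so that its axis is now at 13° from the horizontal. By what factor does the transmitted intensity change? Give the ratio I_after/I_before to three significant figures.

Before rotation:
By Malus's law, I₁ = I₀ cos²(35° − 0°) = I₀ cos²(35°) = 0.671 I₀.
I₂ = I₁ cos²(71° − 35°) = 0.671 I₀ · cos²(36°) = 0.4392 I₀.
I₃ = I₂ cos²(135° − 71°) = 0.4392 I₀ · cos²(64°) = 0.0844 I₀.
After rotation:
I₁ = I₀ cos²(35° − 0°) = I₀ cos²(35°) = 0.671 I₀.
I₂ = I₁ cos²(13° − 35°) = 0.671 I₀ · cos²(22°) = 0.5768 I₀.
Angle between axes 2 and 3: 58°. I₃ = 0.5768 I₀ · cos²(58°) = 0.162 I₀.
Ratio = 0.162 / 0.0844 = 1.919.

I_new/I_old ≈ 1.92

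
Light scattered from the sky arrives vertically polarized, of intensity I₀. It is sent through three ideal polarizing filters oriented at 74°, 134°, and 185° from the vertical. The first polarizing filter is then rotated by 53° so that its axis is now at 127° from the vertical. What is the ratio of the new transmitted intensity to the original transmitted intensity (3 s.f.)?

Before rotation:
I₁ = I₀ cos²(74° − 0°) = I₀ cos²(74°) = 0.07598 I₀.
I₂ = I₁ cos²(134° − 74°) = 0.07598 I₀ · cos²(60°) = 0.01899 I₀.
I₃ = I₂ cos²(185° − 134°) = 0.01899 I₀ · cos²(51°) = 0.007522 I₀.
After rotation:
I₁ = I₀ cos²(127° − 0°) = I₀ cos²(53°) = 0.3622 I₀.
I₂ = I₁ cos²(134° − 127°) = 0.3622 I₀ · cos²(7°) = 0.3568 I₀.
I₃ = I₂ cos²(185° − 134°) = 0.3568 I₀ · cos²(51°) = 0.1413 I₀.
Ratio = 0.1413 / 0.007522 = 18.79.

I_new/I_old ≈ 18.8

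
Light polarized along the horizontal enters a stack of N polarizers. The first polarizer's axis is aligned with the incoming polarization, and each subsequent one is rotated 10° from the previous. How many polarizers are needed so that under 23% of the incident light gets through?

First polarizer is aligned with the polarization: full transmission.
Each further stage multiplies by cos²(10°) = 0.9698.
After N polarizers: T = 0.9698^(N−1). Require T < 0.23 ⇒ N−1 > ln(0.23)/ln(0.9698) = 48.00, so N−1 ≥ 49 and N = 50.
Check: N=50 gives T = 0.2231 < 0.23; N=49 gives T = 0.23.

N = 50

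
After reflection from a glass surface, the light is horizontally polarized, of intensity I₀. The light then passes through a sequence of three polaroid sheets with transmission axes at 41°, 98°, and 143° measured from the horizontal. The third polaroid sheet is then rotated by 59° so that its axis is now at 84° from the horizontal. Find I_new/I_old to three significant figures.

Before rotation:
I₁ = I₀ cos²(41° − 0°) = I₀ cos²(41°) = 0.5696 I₀.
I₂ = I₁ cos²(98° − 41°) = 0.5696 I₀ · cos²(57°) = 0.169 I₀.
I₃ = I₂ cos²(143° − 98°) = 0.169 I₀ · cos²(45°) = 0.08448 I₀.
After rotation:
I₁ = I₀ cos²(41° − 0°) = I₀ cos²(41°) = 0.5696 I₀.
I₂ = I₁ cos²(98° − 41°) = 0.5696 I₀ · cos²(57°) = 0.169 I₀.
I₃ = I₂ cos²(84° − 98°) = 0.169 I₀ · cos²(14°) = 0.1591 I₀.
Ratio = 0.1591 / 0.08448 = 1.883.

I_new/I_old ≈ 1.88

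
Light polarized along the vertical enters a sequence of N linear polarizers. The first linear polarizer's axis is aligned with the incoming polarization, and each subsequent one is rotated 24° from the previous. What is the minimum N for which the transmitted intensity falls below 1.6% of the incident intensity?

First polarizer is aligned with the polarization: full transmission.
Each further stage multiplies by cos²(24°) = 0.8346.
After N polarizers: T = 0.8346^(N−1). Require T < 0.016 ⇒ N−1 > ln(0.016)/ln(0.8346) = 22.87, so N−1 ≥ 23 and N = 24.
Check: N=24 gives T = 0.01562 < 0.016; N=23 gives T = 0.01871.

N = 24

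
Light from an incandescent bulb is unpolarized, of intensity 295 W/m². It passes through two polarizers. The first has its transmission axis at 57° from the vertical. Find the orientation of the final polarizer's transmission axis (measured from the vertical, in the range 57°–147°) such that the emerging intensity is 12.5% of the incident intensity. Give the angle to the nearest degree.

Unpolarized light through the first polarizer → I₁ = ½ I₀, now polarized at 57°.
Need I₂/I₀ = 0.125, so cos²(θ − 57°) = 0.125 / 0.5 = 0.25.
θ − 57° = arccos(√0.25) = 60.0°, giving θ ≈ 57 + 60.0 = 117.0°.

θ ≈ 117°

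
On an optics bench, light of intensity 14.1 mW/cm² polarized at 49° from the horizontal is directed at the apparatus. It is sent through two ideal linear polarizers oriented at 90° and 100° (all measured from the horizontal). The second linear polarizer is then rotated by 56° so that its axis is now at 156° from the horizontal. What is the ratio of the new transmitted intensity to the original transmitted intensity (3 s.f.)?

Before rotation:
By Malus's law, I₁ = I₀ cos²(90° − 49°) = I₀ cos²(41°) = 0.5696 I₀.
I₂ = I₁ cos²(100° − 90°) = 0.5696 I₀ · cos²(10°) = 0.5524 I₀.
After rotation:
I₁ = I₀ cos²(90° − 49°) = I₀ cos²(41°) = 0.5696 I₀.
I₂ = I₁ cos²(156° − 90°) = 0.5696 I₀ · cos²(66°) = 0.09423 I₀.
Ratio = 0.09423 / 0.5524 = 0.1706.

I_new/I_old ≈ 0.171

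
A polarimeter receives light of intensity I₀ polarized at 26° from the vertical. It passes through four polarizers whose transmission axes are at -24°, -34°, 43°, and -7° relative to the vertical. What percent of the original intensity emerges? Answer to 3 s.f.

I₁ = I₀ cos²(-24° − 26°) = I₀ cos²(50°) = 0.4132 I₀.
I₂ = I₁ cos²(-34° + 24°) = 0.4132 I₀ · cos²(10°) = 0.4007 I₀.
I₃ = I₂ cos²(43° + 34°) = 0.4007 I₀ · cos²(77°) = 0.02028 I₀.
I₄ = I₃ cos²(-7° − 43°) = 0.02028 I₀ · cos²(50°) = 0.008378 I₀.
That is 0.8378% of the incident intensity.

≈ 0.838%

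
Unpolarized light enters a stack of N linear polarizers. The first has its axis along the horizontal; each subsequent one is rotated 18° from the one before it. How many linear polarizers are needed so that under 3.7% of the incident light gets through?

N = 27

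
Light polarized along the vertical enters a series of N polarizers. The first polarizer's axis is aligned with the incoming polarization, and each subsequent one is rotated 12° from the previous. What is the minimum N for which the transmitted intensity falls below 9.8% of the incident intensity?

First polarizer is aligned with the polarization: full transmission.
Each further stage multiplies by cos²(12°) = 0.9568.
After N polarizers: T = 0.9568^(N−1). Require T < 0.098 ⇒ N−1 > ln(0.098)/ln(0.9568) = 52.56, so N−1 ≥ 53 and N = 54.
Check: N=54 gives T = 0.09613 < 0.098; N=53 gives T = 0.1005.

N = 54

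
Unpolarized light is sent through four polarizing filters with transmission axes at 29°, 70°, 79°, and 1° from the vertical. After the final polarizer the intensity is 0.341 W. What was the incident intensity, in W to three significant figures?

I₀ ≈ 28.4 W

Unpolarized light through the first polarizer → I₁ = ½ I₀, now polarized at 29°.
I₂ = I₁ cos²(70° − 29°) = 0.5 I₀ · cos²(41°) = 0.2848 I₀.
I₃ = I₂ cos²(79° − 70°) = 0.2848 I₀ · cos²(9°) = 0.2778 I₀.
I₄ = I₃ cos²(1° − 79°) = 0.2778 I₀ · cos²(78°) = 0.01201 I₀.
So 0.341 W = 0.01201 I₀, giving I₀ = 0.341/0.01201 = 28.39 W.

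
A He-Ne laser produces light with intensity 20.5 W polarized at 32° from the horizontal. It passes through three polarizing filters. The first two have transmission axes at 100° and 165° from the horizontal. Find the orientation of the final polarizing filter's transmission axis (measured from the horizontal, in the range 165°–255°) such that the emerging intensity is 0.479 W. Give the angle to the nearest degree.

θ ≈ 180°

I₁ = I₀ cos²(100° − 32°) = I₀ cos²(68°) = 0.1403 I₀.
I₂ = I₁ cos²(165° − 100°) = 0.1403 I₀ · cos²(65°) = 0.02506 I₀.
Target fraction: 0.479 / 20.5 W = 0.02337 of I₀.
Need I₃/I₀ = 0.02337, so cos²(θ − 165°) = 0.02337 / 0.02506 = 0.9323.
θ − 165° = arccos(√0.9323) = 15.1°, giving θ ≈ 165 + 15.1 = 180.1°.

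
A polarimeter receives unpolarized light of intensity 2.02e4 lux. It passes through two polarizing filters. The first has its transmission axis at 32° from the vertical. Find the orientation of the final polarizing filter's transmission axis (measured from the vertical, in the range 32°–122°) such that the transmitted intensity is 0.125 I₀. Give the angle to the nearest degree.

Unpolarized light through the first polarizer → I₁ = ½ I₀, now polarized at 32°.
Need I₂/I₀ = 0.125, so cos²(θ − 32°) = 0.125 / 0.5 = 0.25.
θ − 32° = arccos(√0.25) = 60.0°, giving θ ≈ 32 + 60.0 = 92.0°.

θ ≈ 92°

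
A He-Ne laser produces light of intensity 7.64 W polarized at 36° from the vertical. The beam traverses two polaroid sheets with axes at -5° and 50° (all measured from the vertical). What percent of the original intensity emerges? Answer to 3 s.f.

≈ 18.7%

I₁ = 7.64 W · cos²(41°) = 4.352 W.
I₂ = I₁ · cos²(55°) = 4.352 · 0.329 = 1.432 W.
That is 18.74% of the incident intensity.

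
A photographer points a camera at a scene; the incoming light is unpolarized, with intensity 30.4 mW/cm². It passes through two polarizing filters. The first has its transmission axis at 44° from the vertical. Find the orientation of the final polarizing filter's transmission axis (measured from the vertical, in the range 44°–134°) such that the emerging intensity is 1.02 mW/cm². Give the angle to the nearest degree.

θ ≈ 119°

Unpolarized light through the first polarizer → I₁ = ½ I₀, now polarized at 44°.
Target fraction: 1.02 / 30.4 mW/cm² = 0.03355 of I₀.
Need I₂/I₀ = 0.03355, so cos²(θ − 44°) = 0.03355 / 0.5 = 0.06711.
θ − 44° = arccos(√0.06711) = 75.0°, giving θ ≈ 44 + 75.0 = 119.0°.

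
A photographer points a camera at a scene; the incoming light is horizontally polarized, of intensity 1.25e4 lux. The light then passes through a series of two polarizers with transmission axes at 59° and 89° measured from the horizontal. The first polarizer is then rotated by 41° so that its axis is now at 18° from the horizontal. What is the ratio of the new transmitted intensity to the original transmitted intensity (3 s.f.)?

I_new/I_old ≈ 0.482

Before rotation:
I₁ = I₀ cos²(59° − 0°) = I₀ cos²(59°) = 0.2653 I₀.
I₂ = I₁ cos²(89° − 59°) = 0.2653 I₀ · cos²(30°) = 0.1989 I₀.
After rotation:
I₁ = I₀ cos²(18° − 0°) = I₀ cos²(18°) = 0.9045 I₀.
I₂ = I₁ cos²(89° − 18°) = 0.9045 I₀ · cos²(71°) = 0.09587 I₀.
Ratio = 0.09587 / 0.1989 = 0.4819.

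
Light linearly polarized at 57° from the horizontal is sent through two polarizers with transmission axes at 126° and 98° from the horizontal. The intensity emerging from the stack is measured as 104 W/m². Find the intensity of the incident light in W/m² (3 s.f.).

I₁ = I₀ cos²(126° − 57°) = I₀ cos²(69°) = 0.1284 I₀.
I₂ = I₁ cos²(98° − 126°) = 0.1284 I₀ · cos²(28°) = 0.1001 I₀.
So 104 W/m² = 0.1001 I₀, giving I₀ = 104/0.1001 = 1039 W/m².

I₀ ≈ 1040 W/m²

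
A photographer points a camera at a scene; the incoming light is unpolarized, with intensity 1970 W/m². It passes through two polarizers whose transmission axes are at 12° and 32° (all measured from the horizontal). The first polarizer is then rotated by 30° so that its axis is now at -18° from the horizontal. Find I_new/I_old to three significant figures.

Before rotation:
Unpolarized light through the first polarizer → I₁ = ½ I₀, now polarized at 12°.
I₂ = I₁ cos²(32° − 12°) = 0.5 I₀ · cos²(20°) = 0.4415 I₀.
After rotation:
Unpolarized light through the first polarizer → I₁ = ½ I₀, now polarized at -18°.
I₂ = I₁ cos²(32° + 18°) = 0.5 I₀ · cos²(50°) = 0.2066 I₀.
Ratio = 0.2066 / 0.4415 = 0.4679.

I_new/I_old ≈ 0.468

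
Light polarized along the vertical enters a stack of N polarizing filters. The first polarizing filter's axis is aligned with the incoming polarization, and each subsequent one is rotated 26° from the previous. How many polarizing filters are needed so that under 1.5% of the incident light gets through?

First polarizer is aligned with the polarization: full transmission.
Each further stage multiplies by cos²(26°) = 0.8078.
After N polarizers: T = 0.8078^(N−1). Require T < 0.015 ⇒ N−1 > ln(0.015)/ln(0.8078) = 19.68, so N−1 ≥ 20 and N = 21.
Check: N=21 gives T = 0.01401 < 0.015; N=20 gives T = 0.01734.

N = 21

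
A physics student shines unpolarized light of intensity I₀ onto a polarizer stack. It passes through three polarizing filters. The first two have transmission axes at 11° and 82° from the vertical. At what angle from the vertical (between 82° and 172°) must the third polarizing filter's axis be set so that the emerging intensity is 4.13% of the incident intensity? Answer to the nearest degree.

θ ≈ 110°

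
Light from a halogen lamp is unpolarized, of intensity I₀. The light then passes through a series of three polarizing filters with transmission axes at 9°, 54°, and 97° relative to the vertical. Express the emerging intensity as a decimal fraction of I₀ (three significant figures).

≈ 0.134 I₀

Unpolarized light through the first polarizer → I₁ = ½ I₀, now polarized at 9°.
I₂ = I₁ cos²(54° − 9°) = 0.5 I₀ · cos²(45°) = 0.25 I₀.
I₃ = I₂ cos²(97° − 54°) = 0.25 I₀ · cos²(43°) = 0.1337 I₀.
Transmitted fraction = 0.1337.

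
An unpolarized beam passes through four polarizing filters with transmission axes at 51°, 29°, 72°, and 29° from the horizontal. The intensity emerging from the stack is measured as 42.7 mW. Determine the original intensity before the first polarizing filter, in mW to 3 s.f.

Unpolarized light through the first polarizer → I₁ = ½ I₀, now polarized at 51°.
I₂ = I₁ cos²(29° − 51°) = 0.5 I₀ · cos²(22°) = 0.4298 I₀.
I₃ = I₂ cos²(72° − 29°) = 0.4298 I₀ · cos²(43°) = 0.2299 I₀.
I₄ = I₃ cos²(29° − 72°) = 0.2299 I₀ · cos²(43°) = 0.123 I₀.
So 42.7 mW = 0.123 I₀, giving I₀ = 42.7/0.123 = 347.2 mW.

I₀ ≈ 347 mW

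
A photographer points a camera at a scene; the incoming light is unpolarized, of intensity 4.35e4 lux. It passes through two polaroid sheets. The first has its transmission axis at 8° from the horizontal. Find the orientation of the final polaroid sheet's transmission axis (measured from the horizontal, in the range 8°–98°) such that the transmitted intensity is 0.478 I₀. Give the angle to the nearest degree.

Unpolarized light through the first polarizer → I₁ = ½ I₀, now polarized at 8°.
Need I₂/I₀ = 0.478, so cos²(θ − 8°) = 0.478 / 0.5 = 0.956.
θ − 8° = arccos(√0.956) = 12.1°, giving θ ≈ 8 + 12.1 = 20.1°.

θ ≈ 20°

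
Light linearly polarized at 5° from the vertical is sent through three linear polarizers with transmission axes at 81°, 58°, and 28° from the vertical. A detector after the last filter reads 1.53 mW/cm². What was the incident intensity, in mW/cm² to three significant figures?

By Malus's law, I₁ = I₀ cos²(81° − 5°) = I₀ cos²(76°) = 0.05853 I₀.
I₂ = I₁ cos²(58° − 81°) = 0.05853 I₀ · cos²(23°) = 0.04959 I₀.
I₃ = I₂ cos²(28° − 58°) = 0.04959 I₀ · cos²(30°) = 0.03719 I₀.
So 1.53 mW/cm² = 0.03719 I₀, giving I₀ = 1.53/0.03719 = 41.14 mW/cm².

I₀ ≈ 41.1 mW/cm²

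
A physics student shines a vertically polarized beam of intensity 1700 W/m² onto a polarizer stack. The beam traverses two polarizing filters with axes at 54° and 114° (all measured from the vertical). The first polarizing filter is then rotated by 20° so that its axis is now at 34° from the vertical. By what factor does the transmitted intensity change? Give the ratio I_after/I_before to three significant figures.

I_new/I_old ≈ 0.240

Before rotation:
By Malus's law, I₁ = I₀ cos²(54° − 0°) = I₀ cos²(54°) = 0.3455 I₀.
I₂ = I₁ cos²(114° − 54°) = 0.3455 I₀ · cos²(60°) = 0.08637 I₀.
After rotation:
I₁ = I₀ cos²(34° − 0°) = I₀ cos²(34°) = 0.6873 I₀.
I₂ = I₁ cos²(114° − 34°) = 0.6873 I₀ · cos²(80°) = 0.02072 I₀.
Ratio = 0.02072 / 0.08637 = 0.2399.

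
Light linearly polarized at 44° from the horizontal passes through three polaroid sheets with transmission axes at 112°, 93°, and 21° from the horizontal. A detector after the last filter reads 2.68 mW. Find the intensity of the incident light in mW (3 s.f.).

I₀ ≈ 224 mW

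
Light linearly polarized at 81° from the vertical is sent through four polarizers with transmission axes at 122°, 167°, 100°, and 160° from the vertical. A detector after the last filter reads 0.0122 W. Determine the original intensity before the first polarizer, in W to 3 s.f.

I₀ ≈ 1.12 W

I₁ = I₀ cos²(122° − 81°) = I₀ cos²(41°) = 0.5696 I₀.
I₂ = I₁ cos²(167° − 122°) = 0.5696 I₀ · cos²(45°) = 0.2848 I₀.
I₃ = I₂ cos²(100° − 167°) = 0.2848 I₀ · cos²(67°) = 0.04348 I₀.
I₄ = I₃ cos²(160° − 100°) = 0.04348 I₀ · cos²(60°) = 0.01087 I₀.
So 0.0122 W = 0.01087 I₀, giving I₀ = 0.0122/0.01087 = 1.122 W.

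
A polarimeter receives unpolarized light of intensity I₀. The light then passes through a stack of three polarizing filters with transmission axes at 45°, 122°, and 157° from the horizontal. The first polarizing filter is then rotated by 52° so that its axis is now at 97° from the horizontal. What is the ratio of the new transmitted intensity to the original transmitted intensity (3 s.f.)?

Before rotation:
Unpolarized light through the first polarizer → I₁ = ½ I₀, now polarized at 45°.
I₂ = I₁ cos²(122° − 45°) = 0.5 I₀ · cos²(77°) = 0.0253 I₀.
I₃ = I₂ cos²(157° − 122°) = 0.0253 I₀ · cos²(35°) = 0.01698 I₀.
After rotation:
Unpolarized light through the first polarizer → I₁ = ½ I₀, now polarized at 97°.
I₂ = I₁ cos²(122° − 97°) = 0.5 I₀ · cos²(25°) = 0.4107 I₀.
I₃ = I₂ cos²(157° − 122°) = 0.4107 I₀ · cos²(35°) = 0.2756 I₀.
Ratio = 0.2756 / 0.01698 = 16.23.

I_new/I_old ≈ 16.2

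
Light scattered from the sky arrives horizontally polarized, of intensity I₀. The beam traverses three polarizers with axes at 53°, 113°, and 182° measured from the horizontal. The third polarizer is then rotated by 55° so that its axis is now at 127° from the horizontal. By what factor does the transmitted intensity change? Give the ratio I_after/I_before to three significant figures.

Before rotation:
I₁ = I₀ cos²(53° − 0°) = I₀ cos²(53°) = 0.3622 I₀.
I₂ = I₁ cos²(113° − 53°) = 0.3622 I₀ · cos²(60°) = 0.09055 I₀.
I₃ = I₂ cos²(182° − 113°) = 0.09055 I₀ · cos²(69°) = 0.01163 I₀.
After rotation:
I₁ = I₀ cos²(53° − 0°) = I₀ cos²(53°) = 0.3622 I₀.
I₂ = I₁ cos²(113° − 53°) = 0.3622 I₀ · cos²(60°) = 0.09055 I₀.
I₃ = I₂ cos²(127° − 113°) = 0.09055 I₀ · cos²(14°) = 0.08525 I₀.
Ratio = 0.08525 / 0.01163 = 7.331.

I_new/I_old ≈ 7.33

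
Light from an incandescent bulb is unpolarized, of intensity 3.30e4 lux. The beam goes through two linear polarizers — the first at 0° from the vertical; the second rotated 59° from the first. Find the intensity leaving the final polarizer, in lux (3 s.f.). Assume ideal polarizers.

Unpolarized light through the first polarizer → I₁ = 3.30e4 lux/2 = 1.65e+04 lux, polarized at 0°.
I₂ = I₁ · cos²(59°) = 1.65e+04 · 0.2653 = 4377 lux.

I ≈ 4380 lux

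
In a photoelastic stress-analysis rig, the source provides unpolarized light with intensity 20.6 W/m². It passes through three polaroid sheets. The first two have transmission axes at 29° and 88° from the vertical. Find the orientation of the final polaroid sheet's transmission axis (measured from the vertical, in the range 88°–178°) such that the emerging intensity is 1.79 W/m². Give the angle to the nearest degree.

Unpolarized light through the first polarizer → I₁ = ½ I₀, now polarized at 29°.
I₂ = I₁ cos²(88° − 29°) = 0.5 I₀ · cos²(59°) = 0.1326 I₀.
Target fraction: 1.79 / 20.6 W/m² = 0.08689 of I₀.
Need I₃/I₀ = 0.08689, so cos²(θ − 88°) = 0.08689 / 0.1326 = 0.6551.
θ − 88° = arccos(√0.6551) = 36.0°, giving θ ≈ 88 + 36.0 = 124.0°.

θ ≈ 124°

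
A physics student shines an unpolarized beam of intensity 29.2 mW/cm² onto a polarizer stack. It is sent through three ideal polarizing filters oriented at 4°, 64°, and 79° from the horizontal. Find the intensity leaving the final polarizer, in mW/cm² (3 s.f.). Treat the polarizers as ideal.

Unpolarized light through the first polarizer → I₁ = 29.2 mW/cm²/2 = 14.6 mW/cm², polarized at 4°.
I₂ = I₁ · cos²(60°) = 14.6 · 0.25 = 3.65 mW/cm².
I₃ = I₂ · cos²(15°) = 3.65 · 0.933 = 3.405 mW/cm².

I ≈ 3.41 mW/cm²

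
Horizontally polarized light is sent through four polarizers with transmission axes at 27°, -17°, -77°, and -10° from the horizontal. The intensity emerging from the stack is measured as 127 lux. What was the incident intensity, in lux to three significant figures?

I₁ = I₀ cos²(27° − 0°) = I₀ cos²(27°) = 0.7939 I₀.
I₂ = I₁ cos²(-17° − 27°) = 0.7939 I₀ · cos²(44°) = 0.4108 I₀.
I₃ = I₂ cos²(-77° + 17°) = 0.4108 I₀ · cos²(60°) = 0.1027 I₀.
I₄ = I₃ cos²(-10° + 77°) = 0.1027 I₀ · cos²(67°) = 0.01568 I₀.
So 127 lux = 0.01568 I₀, giving I₀ = 127/0.01568 = 8100 lux.

I₀ ≈ 8100 lux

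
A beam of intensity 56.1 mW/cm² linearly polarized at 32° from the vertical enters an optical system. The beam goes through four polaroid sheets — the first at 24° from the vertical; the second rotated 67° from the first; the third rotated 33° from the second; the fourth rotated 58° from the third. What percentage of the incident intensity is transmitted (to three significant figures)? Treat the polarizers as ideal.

≈ 2.96%

I₁ = 56.1 mW/cm² · cos²(8°) = 55.01 mW/cm².
I₂ = I₁ · cos²(67°) = 55.01 · 0.1527 = 8.399 mW/cm².
I₃ = I₂ · cos²(33°) = 8.399 · 0.7034 = 5.908 mW/cm².
I₄ = I₃ · cos²(58°) = 5.908 · 0.2808 = 1.659 mW/cm².
That is 2.957% of the incident intensity.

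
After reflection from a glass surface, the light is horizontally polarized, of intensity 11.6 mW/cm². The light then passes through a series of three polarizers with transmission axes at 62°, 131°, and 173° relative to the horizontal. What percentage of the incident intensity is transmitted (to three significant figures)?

≈ 1.56%

I₁ = 11.6 mW/cm² · cos²(62°) = 2.557 mW/cm².
I₂ = I₁ · cos²(69°) = 2.557 · 0.1284 = 0.3283 mW/cm².
I₃ = I₂ · cos²(42°) = 0.3283 · 0.5523 = 0.1813 mW/cm².
That is 1.563% of the incident intensity.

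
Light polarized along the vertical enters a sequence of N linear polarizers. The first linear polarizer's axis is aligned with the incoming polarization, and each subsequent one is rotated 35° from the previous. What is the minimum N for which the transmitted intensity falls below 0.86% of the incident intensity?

First polarizer is aligned with the polarization: full transmission.
Each further stage multiplies by cos²(35°) = 0.671.
After N polarizers: T = 0.671^(N−1). Require T < 0.0086 ⇒ N−1 > ln(0.0086)/ln(0.671) = 11.92, so N−1 ≥ 12 and N = 13.
Check: N=13 gives T = 0.008332 < 0.0086; N=12 gives T = 0.01242.

N = 13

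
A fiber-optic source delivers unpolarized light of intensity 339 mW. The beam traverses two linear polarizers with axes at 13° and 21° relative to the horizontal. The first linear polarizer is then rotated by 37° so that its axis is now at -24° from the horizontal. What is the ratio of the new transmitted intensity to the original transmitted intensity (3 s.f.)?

I_new/I_old ≈ 0.510

Before rotation:
Unpolarized light through the first polarizer → I₁ = ½ I₀, now polarized at 13°.
I₂ = I₁ cos²(21° − 13°) = 0.5 I₀ · cos²(8°) = 0.4903 I₀.
After rotation:
Unpolarized light through the first polarizer → I₁ = ½ I₀, now polarized at -24°.
I₂ = I₁ cos²(21° + 24°) = 0.5 I₀ · cos²(45°) = 0.25 I₀.
Ratio = 0.25 / 0.4903 = 0.5099.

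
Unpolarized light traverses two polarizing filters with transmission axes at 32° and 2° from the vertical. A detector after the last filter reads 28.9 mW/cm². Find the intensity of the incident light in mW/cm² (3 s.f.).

I₀ ≈ 77.1 mW/cm²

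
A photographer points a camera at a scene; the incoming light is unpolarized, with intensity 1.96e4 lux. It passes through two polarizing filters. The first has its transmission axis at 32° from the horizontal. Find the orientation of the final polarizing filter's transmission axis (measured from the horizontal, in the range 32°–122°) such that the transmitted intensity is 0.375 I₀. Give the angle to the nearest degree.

Unpolarized light through the first polarizer → I₁ = ½ I₀, now polarized at 32°.
Need I₂/I₀ = 0.375, so cos²(θ − 32°) = 0.375 / 0.5 = 0.75.
θ − 32° = arccos(√0.75) = 30.0°, giving θ ≈ 32 + 30.0 = 62.0°.

θ ≈ 62°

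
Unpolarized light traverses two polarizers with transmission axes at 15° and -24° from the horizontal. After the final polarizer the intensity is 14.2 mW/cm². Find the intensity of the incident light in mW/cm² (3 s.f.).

I₀ ≈ 47.0 mW/cm²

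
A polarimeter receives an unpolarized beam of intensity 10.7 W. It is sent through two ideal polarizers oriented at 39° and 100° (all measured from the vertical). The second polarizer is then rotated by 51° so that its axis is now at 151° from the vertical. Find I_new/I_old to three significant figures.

I_new/I_old ≈ 0.597

Before rotation:
Unpolarized light through the first polarizer → I₁ = ½ I₀, now polarized at 39°.
I₂ = I₁ cos²(100° − 39°) = 0.5 I₀ · cos²(61°) = 0.1175 I₀.
After rotation:
Unpolarized light through the first polarizer → I₁ = ½ I₀, now polarized at 39°.
Angle between axes 1 and 2: 68°. I₂ = 0.5 I₀ · cos²(68°) = 0.07017 I₀.
Ratio = 0.07017 / 0.1175 = 0.597.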